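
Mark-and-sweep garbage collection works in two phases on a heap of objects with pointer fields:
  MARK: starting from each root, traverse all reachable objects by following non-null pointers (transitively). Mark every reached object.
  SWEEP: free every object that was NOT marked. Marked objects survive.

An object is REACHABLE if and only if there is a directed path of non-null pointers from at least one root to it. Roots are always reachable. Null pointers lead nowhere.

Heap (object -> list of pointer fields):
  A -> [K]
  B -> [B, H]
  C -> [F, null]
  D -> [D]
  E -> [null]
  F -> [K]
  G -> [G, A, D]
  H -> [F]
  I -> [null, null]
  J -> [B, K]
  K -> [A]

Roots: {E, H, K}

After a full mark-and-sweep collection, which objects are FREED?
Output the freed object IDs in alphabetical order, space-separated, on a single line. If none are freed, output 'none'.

Answer: B C D G I J

Derivation:
Roots: E H K
Mark E: refs=null, marked=E
Mark H: refs=F, marked=E H
Mark K: refs=A, marked=E H K
Mark F: refs=K, marked=E F H K
Mark A: refs=K, marked=A E F H K
Unmarked (collected): B C D G I J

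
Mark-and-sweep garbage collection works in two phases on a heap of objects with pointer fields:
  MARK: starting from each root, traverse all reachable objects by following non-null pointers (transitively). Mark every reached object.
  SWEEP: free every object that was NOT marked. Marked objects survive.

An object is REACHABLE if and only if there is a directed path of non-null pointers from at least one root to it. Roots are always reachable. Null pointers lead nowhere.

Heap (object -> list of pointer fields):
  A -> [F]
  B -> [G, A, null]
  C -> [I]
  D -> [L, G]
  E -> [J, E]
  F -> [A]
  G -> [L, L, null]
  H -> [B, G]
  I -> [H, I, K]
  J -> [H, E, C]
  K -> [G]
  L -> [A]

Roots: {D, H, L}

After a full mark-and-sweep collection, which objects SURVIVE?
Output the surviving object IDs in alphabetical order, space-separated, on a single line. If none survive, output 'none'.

Roots: D H L
Mark D: refs=L G, marked=D
Mark H: refs=B G, marked=D H
Mark L: refs=A, marked=D H L
Mark G: refs=L L null, marked=D G H L
Mark B: refs=G A null, marked=B D G H L
Mark A: refs=F, marked=A B D G H L
Mark F: refs=A, marked=A B D F G H L
Unmarked (collected): C E I J K

Answer: A B D F G H L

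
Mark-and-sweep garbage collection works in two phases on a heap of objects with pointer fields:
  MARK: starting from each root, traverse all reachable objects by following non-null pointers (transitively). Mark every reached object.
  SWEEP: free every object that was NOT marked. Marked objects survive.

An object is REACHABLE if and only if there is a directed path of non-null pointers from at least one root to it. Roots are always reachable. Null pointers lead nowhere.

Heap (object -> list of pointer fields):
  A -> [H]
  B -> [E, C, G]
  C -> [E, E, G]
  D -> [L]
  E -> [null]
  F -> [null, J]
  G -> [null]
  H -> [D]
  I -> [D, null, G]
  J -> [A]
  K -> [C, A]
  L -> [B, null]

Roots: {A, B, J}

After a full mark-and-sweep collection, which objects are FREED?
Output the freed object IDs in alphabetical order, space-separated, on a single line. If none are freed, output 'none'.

Answer: F I K

Derivation:
Roots: A B J
Mark A: refs=H, marked=A
Mark B: refs=E C G, marked=A B
Mark J: refs=A, marked=A B J
Mark H: refs=D, marked=A B H J
Mark E: refs=null, marked=A B E H J
Mark C: refs=E E G, marked=A B C E H J
Mark G: refs=null, marked=A B C E G H J
Mark D: refs=L, marked=A B C D E G H J
Mark L: refs=B null, marked=A B C D E G H J L
Unmarked (collected): F I K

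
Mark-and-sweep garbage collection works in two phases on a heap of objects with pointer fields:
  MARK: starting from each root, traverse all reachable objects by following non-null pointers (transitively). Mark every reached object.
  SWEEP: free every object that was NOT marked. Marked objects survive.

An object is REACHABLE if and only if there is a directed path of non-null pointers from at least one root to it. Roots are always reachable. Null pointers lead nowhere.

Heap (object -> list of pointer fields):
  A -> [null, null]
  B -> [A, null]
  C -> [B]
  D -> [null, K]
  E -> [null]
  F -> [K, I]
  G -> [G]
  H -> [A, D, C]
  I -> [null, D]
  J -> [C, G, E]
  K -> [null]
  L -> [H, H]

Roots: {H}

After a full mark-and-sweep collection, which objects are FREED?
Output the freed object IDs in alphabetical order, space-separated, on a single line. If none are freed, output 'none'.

Answer: E F G I J L

Derivation:
Roots: H
Mark H: refs=A D C, marked=H
Mark A: refs=null null, marked=A H
Mark D: refs=null K, marked=A D H
Mark C: refs=B, marked=A C D H
Mark K: refs=null, marked=A C D H K
Mark B: refs=A null, marked=A B C D H K
Unmarked (collected): E F G I J L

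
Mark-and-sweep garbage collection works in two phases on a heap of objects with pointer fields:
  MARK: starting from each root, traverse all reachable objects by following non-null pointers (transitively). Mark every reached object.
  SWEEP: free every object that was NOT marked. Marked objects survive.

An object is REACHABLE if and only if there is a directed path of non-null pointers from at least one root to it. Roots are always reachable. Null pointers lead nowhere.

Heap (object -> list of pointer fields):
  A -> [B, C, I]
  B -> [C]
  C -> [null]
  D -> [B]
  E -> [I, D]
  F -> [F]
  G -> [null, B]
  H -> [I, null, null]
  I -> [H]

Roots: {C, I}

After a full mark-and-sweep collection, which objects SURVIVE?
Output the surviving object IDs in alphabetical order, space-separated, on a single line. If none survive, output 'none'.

Answer: C H I

Derivation:
Roots: C I
Mark C: refs=null, marked=C
Mark I: refs=H, marked=C I
Mark H: refs=I null null, marked=C H I
Unmarked (collected): A B D E F G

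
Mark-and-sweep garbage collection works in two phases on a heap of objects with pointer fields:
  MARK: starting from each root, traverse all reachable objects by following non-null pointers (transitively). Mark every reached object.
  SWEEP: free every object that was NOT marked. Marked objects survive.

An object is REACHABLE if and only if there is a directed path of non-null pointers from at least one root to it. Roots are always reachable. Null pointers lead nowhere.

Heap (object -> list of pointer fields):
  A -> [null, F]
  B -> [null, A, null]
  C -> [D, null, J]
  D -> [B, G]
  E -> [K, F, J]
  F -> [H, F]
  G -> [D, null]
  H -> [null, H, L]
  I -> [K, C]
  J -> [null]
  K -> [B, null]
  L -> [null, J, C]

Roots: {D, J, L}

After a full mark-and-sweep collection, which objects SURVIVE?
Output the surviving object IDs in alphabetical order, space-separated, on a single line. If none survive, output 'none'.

Roots: D J L
Mark D: refs=B G, marked=D
Mark J: refs=null, marked=D J
Mark L: refs=null J C, marked=D J L
Mark B: refs=null A null, marked=B D J L
Mark G: refs=D null, marked=B D G J L
Mark C: refs=D null J, marked=B C D G J L
Mark A: refs=null F, marked=A B C D G J L
Mark F: refs=H F, marked=A B C D F G J L
Mark H: refs=null H L, marked=A B C D F G H J L
Unmarked (collected): E I K

Answer: A B C D F G H J L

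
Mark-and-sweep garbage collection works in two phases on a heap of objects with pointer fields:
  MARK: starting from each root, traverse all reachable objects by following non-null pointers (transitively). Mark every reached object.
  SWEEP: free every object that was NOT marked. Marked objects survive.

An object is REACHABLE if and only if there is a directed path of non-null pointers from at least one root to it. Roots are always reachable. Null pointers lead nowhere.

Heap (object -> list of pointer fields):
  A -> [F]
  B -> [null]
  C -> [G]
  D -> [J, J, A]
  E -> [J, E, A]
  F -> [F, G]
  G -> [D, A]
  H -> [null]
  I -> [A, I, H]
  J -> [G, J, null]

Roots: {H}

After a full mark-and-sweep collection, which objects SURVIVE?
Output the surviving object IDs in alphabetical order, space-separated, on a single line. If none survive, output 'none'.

Answer: H

Derivation:
Roots: H
Mark H: refs=null, marked=H
Unmarked (collected): A B C D E F G I J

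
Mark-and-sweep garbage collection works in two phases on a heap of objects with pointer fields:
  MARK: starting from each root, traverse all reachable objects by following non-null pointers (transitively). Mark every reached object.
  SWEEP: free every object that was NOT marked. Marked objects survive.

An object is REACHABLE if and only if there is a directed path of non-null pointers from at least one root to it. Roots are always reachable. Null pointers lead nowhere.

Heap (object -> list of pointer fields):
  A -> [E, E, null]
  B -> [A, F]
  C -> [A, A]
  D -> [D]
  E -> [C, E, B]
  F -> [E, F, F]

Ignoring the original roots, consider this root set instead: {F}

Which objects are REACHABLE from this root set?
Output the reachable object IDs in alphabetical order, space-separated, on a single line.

Roots: F
Mark F: refs=E F F, marked=F
Mark E: refs=C E B, marked=E F
Mark C: refs=A A, marked=C E F
Mark B: refs=A F, marked=B C E F
Mark A: refs=E E null, marked=A B C E F
Unmarked (collected): D

Answer: A B C E F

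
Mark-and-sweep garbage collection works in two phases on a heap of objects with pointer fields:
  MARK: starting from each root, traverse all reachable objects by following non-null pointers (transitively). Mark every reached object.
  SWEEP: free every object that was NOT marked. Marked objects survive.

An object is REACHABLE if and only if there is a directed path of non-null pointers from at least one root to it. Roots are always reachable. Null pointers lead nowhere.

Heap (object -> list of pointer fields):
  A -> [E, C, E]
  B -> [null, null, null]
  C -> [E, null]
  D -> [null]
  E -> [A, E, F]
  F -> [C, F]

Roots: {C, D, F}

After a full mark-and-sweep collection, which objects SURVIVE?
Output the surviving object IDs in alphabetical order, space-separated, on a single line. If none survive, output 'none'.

Roots: C D F
Mark C: refs=E null, marked=C
Mark D: refs=null, marked=C D
Mark F: refs=C F, marked=C D F
Mark E: refs=A E F, marked=C D E F
Mark A: refs=E C E, marked=A C D E F
Unmarked (collected): B

Answer: A C D E F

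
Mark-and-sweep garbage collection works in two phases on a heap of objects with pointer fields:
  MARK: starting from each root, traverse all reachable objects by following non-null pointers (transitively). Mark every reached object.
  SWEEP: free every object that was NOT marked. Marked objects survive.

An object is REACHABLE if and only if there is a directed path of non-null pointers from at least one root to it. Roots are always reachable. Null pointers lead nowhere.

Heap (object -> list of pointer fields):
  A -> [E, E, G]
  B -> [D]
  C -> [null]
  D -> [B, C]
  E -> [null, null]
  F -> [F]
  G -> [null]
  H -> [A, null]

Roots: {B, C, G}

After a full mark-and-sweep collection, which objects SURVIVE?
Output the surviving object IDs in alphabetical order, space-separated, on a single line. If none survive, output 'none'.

Answer: B C D G

Derivation:
Roots: B C G
Mark B: refs=D, marked=B
Mark C: refs=null, marked=B C
Mark G: refs=null, marked=B C G
Mark D: refs=B C, marked=B C D G
Unmarked (collected): A E F H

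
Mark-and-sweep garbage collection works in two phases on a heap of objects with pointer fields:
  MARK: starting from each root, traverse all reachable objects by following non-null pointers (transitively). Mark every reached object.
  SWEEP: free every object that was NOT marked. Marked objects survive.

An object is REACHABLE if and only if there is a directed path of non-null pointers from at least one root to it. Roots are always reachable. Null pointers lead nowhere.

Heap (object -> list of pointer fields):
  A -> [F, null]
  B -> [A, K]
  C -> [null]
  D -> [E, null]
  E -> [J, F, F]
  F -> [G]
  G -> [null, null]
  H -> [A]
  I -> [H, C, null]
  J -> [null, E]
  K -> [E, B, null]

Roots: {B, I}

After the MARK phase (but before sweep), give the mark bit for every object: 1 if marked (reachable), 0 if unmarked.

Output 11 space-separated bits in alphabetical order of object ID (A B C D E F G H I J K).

Answer: 1 1 1 0 1 1 1 1 1 1 1

Derivation:
Roots: B I
Mark B: refs=A K, marked=B
Mark I: refs=H C null, marked=B I
Mark A: refs=F null, marked=A B I
Mark K: refs=E B null, marked=A B I K
Mark H: refs=A, marked=A B H I K
Mark C: refs=null, marked=A B C H I K
Mark F: refs=G, marked=A B C F H I K
Mark E: refs=J F F, marked=A B C E F H I K
Mark G: refs=null null, marked=A B C E F G H I K
Mark J: refs=null E, marked=A B C E F G H I J K
Unmarked (collected): D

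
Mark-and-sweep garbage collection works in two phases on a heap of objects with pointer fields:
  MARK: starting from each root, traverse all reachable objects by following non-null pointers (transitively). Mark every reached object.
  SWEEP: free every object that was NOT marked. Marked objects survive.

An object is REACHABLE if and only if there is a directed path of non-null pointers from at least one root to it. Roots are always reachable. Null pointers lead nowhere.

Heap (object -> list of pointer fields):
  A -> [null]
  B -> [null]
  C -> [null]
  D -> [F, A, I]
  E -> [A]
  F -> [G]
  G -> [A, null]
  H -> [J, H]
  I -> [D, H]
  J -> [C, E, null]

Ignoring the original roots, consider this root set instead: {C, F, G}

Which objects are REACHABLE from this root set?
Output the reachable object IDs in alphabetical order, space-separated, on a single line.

Answer: A C F G

Derivation:
Roots: C F G
Mark C: refs=null, marked=C
Mark F: refs=G, marked=C F
Mark G: refs=A null, marked=C F G
Mark A: refs=null, marked=A C F G
Unmarked (collected): B D E H I J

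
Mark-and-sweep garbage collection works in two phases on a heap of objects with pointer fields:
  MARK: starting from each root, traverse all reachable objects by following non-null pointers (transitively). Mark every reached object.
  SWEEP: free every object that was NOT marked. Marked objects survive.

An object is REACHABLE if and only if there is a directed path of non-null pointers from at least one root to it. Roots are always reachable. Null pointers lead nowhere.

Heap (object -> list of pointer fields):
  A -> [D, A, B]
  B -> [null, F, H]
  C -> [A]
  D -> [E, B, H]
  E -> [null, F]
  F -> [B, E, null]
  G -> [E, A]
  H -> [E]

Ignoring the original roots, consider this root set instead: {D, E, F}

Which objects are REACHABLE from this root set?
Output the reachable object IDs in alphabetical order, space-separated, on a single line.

Answer: B D E F H

Derivation:
Roots: D E F
Mark D: refs=E B H, marked=D
Mark E: refs=null F, marked=D E
Mark F: refs=B E null, marked=D E F
Mark B: refs=null F H, marked=B D E F
Mark H: refs=E, marked=B D E F H
Unmarked (collected): A C G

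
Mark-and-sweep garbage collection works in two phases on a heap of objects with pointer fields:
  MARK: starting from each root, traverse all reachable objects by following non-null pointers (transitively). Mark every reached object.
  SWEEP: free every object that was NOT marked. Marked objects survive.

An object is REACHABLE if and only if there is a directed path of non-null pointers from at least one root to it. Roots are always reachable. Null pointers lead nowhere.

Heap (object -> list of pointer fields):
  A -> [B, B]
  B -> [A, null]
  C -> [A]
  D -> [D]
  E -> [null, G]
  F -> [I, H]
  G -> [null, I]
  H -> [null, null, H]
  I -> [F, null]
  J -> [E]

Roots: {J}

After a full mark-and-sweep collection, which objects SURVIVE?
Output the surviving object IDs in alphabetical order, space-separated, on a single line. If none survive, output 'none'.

Answer: E F G H I J

Derivation:
Roots: J
Mark J: refs=E, marked=J
Mark E: refs=null G, marked=E J
Mark G: refs=null I, marked=E G J
Mark I: refs=F null, marked=E G I J
Mark F: refs=I H, marked=E F G I J
Mark H: refs=null null H, marked=E F G H I J
Unmarked (collected): A B C D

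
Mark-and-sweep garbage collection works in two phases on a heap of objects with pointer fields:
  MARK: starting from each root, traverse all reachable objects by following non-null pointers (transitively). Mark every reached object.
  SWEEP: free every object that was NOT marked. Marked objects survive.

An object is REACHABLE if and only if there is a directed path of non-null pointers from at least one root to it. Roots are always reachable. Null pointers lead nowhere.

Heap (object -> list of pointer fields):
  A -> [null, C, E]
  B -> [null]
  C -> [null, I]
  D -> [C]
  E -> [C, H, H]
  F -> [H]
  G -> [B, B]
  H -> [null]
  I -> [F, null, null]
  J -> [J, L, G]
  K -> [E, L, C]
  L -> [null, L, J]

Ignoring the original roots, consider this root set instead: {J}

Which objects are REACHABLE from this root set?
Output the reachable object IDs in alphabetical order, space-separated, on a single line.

Roots: J
Mark J: refs=J L G, marked=J
Mark L: refs=null L J, marked=J L
Mark G: refs=B B, marked=G J L
Mark B: refs=null, marked=B G J L
Unmarked (collected): A C D E F H I K

Answer: B G J L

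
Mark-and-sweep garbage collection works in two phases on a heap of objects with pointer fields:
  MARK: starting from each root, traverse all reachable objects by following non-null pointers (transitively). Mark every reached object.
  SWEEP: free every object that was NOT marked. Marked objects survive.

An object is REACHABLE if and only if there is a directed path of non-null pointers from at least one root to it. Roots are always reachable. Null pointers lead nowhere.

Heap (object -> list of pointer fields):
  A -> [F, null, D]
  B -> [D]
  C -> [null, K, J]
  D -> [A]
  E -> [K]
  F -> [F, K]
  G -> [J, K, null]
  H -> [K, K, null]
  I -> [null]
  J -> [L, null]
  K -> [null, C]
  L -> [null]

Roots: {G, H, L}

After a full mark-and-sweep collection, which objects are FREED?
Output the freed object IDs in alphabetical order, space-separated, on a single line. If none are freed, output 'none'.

Answer: A B D E F I

Derivation:
Roots: G H L
Mark G: refs=J K null, marked=G
Mark H: refs=K K null, marked=G H
Mark L: refs=null, marked=G H L
Mark J: refs=L null, marked=G H J L
Mark K: refs=null C, marked=G H J K L
Mark C: refs=null K J, marked=C G H J K L
Unmarked (collected): A B D E F I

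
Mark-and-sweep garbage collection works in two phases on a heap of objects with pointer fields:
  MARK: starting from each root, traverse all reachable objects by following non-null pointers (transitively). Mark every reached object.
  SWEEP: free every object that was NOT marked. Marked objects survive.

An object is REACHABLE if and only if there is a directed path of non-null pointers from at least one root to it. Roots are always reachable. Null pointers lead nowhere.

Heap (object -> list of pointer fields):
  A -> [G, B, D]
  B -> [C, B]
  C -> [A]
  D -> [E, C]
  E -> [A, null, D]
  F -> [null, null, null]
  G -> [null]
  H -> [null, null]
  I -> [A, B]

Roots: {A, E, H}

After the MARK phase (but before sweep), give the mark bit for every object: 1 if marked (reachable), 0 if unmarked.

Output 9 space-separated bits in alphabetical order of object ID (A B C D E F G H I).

Roots: A E H
Mark A: refs=G B D, marked=A
Mark E: refs=A null D, marked=A E
Mark H: refs=null null, marked=A E H
Mark G: refs=null, marked=A E G H
Mark B: refs=C B, marked=A B E G H
Mark D: refs=E C, marked=A B D E G H
Mark C: refs=A, marked=A B C D E G H
Unmarked (collected): F I

Answer: 1 1 1 1 1 0 1 1 0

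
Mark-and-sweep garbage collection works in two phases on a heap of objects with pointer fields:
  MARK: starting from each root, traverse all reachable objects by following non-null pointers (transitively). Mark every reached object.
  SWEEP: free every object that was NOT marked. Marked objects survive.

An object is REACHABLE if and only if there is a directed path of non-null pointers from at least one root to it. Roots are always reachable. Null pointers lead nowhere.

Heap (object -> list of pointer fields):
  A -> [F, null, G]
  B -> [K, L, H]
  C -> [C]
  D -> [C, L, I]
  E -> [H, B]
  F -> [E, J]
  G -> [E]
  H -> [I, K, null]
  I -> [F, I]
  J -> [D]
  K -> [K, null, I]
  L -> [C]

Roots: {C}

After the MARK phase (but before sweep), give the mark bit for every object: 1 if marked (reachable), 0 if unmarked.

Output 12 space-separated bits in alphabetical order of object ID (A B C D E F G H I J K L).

Answer: 0 0 1 0 0 0 0 0 0 0 0 0

Derivation:
Roots: C
Mark C: refs=C, marked=C
Unmarked (collected): A B D E F G H I J K L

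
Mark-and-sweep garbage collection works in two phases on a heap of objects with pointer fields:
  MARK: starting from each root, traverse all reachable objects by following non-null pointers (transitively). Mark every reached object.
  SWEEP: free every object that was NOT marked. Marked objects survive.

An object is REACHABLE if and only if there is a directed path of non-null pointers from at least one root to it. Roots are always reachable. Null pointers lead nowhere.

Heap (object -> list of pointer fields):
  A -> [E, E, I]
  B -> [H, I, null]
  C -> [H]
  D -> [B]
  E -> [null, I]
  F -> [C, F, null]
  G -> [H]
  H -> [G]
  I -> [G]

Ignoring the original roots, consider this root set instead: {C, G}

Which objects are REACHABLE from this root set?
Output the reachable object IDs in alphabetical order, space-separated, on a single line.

Roots: C G
Mark C: refs=H, marked=C
Mark G: refs=H, marked=C G
Mark H: refs=G, marked=C G H
Unmarked (collected): A B D E F I

Answer: C G H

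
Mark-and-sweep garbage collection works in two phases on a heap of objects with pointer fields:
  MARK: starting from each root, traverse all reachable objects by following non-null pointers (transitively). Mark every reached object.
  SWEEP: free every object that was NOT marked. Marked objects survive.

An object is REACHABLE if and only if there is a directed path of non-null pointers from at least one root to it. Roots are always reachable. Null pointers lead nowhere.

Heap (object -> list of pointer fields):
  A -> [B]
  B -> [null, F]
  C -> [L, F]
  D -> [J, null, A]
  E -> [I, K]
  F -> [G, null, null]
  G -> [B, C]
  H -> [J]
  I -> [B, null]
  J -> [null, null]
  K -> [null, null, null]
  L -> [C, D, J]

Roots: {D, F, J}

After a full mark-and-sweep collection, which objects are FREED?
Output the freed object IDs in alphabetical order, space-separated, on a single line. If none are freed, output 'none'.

Answer: E H I K

Derivation:
Roots: D F J
Mark D: refs=J null A, marked=D
Mark F: refs=G null null, marked=D F
Mark J: refs=null null, marked=D F J
Mark A: refs=B, marked=A D F J
Mark G: refs=B C, marked=A D F G J
Mark B: refs=null F, marked=A B D F G J
Mark C: refs=L F, marked=A B C D F G J
Mark L: refs=C D J, marked=A B C D F G J L
Unmarked (collected): E H I K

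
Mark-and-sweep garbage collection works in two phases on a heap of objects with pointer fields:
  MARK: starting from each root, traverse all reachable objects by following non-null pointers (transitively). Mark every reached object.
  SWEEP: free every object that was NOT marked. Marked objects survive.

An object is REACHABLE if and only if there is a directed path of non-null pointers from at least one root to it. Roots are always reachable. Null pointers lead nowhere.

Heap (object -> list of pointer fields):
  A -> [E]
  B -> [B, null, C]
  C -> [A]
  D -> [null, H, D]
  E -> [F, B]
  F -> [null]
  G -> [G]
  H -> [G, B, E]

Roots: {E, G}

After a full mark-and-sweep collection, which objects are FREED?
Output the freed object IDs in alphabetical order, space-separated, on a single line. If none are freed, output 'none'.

Roots: E G
Mark E: refs=F B, marked=E
Mark G: refs=G, marked=E G
Mark F: refs=null, marked=E F G
Mark B: refs=B null C, marked=B E F G
Mark C: refs=A, marked=B C E F G
Mark A: refs=E, marked=A B C E F G
Unmarked (collected): D H

Answer: D H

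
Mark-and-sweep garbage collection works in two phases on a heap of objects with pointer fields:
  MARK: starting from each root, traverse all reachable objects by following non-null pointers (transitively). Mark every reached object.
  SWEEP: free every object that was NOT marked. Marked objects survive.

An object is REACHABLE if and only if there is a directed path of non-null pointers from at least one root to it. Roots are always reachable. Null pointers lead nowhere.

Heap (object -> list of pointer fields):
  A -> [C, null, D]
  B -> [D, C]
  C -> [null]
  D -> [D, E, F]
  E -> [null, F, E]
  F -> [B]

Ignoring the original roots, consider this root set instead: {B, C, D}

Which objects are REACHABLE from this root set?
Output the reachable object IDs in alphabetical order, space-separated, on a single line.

Roots: B C D
Mark B: refs=D C, marked=B
Mark C: refs=null, marked=B C
Mark D: refs=D E F, marked=B C D
Mark E: refs=null F E, marked=B C D E
Mark F: refs=B, marked=B C D E F
Unmarked (collected): A

Answer: B C D E F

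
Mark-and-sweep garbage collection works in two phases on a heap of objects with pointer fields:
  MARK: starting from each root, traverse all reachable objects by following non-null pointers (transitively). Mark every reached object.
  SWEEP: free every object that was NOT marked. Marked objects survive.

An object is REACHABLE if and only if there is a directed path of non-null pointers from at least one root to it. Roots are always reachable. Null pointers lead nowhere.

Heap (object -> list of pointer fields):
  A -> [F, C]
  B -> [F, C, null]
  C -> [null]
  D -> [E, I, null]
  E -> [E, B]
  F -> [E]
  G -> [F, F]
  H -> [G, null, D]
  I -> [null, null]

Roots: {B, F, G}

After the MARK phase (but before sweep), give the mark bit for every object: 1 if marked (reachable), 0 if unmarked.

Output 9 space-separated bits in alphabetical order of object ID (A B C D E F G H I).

Answer: 0 1 1 0 1 1 1 0 0

Derivation:
Roots: B F G
Mark B: refs=F C null, marked=B
Mark F: refs=E, marked=B F
Mark G: refs=F F, marked=B F G
Mark C: refs=null, marked=B C F G
Mark E: refs=E B, marked=B C E F G
Unmarked (collected): A D H I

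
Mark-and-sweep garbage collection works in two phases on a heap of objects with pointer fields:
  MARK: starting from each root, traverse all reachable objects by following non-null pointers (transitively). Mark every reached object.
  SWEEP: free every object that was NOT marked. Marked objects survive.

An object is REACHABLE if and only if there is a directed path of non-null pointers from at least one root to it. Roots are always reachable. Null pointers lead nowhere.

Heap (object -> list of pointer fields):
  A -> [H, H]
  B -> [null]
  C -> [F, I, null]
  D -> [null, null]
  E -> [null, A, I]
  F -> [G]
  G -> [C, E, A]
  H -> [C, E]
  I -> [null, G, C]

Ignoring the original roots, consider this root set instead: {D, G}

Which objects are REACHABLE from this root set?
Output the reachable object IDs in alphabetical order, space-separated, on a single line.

Answer: A C D E F G H I

Derivation:
Roots: D G
Mark D: refs=null null, marked=D
Mark G: refs=C E A, marked=D G
Mark C: refs=F I null, marked=C D G
Mark E: refs=null A I, marked=C D E G
Mark A: refs=H H, marked=A C D E G
Mark F: refs=G, marked=A C D E F G
Mark I: refs=null G C, marked=A C D E F G I
Mark H: refs=C E, marked=A C D E F G H I
Unmarked (collected): B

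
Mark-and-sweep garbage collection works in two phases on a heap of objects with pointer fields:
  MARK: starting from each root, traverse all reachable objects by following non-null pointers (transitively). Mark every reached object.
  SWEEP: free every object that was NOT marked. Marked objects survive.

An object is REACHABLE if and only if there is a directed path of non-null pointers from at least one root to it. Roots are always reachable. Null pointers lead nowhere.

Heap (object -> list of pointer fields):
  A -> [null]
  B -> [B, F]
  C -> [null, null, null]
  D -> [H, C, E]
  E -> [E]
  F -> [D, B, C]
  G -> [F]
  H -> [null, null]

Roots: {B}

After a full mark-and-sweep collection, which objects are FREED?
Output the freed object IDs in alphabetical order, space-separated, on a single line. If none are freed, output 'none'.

Answer: A G

Derivation:
Roots: B
Mark B: refs=B F, marked=B
Mark F: refs=D B C, marked=B F
Mark D: refs=H C E, marked=B D F
Mark C: refs=null null null, marked=B C D F
Mark H: refs=null null, marked=B C D F H
Mark E: refs=E, marked=B C D E F H
Unmarked (collected): A G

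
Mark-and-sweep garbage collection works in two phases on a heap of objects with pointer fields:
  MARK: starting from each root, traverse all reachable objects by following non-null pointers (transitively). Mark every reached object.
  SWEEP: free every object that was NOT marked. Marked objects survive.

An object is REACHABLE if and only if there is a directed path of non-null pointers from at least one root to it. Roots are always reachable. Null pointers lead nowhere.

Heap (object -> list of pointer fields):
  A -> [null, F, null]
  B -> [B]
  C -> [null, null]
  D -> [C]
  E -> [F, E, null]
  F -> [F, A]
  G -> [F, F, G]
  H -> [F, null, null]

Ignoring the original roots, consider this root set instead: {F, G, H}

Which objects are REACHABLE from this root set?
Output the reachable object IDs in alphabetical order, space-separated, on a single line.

Answer: A F G H

Derivation:
Roots: F G H
Mark F: refs=F A, marked=F
Mark G: refs=F F G, marked=F G
Mark H: refs=F null null, marked=F G H
Mark A: refs=null F null, marked=A F G H
Unmarked (collected): B C D E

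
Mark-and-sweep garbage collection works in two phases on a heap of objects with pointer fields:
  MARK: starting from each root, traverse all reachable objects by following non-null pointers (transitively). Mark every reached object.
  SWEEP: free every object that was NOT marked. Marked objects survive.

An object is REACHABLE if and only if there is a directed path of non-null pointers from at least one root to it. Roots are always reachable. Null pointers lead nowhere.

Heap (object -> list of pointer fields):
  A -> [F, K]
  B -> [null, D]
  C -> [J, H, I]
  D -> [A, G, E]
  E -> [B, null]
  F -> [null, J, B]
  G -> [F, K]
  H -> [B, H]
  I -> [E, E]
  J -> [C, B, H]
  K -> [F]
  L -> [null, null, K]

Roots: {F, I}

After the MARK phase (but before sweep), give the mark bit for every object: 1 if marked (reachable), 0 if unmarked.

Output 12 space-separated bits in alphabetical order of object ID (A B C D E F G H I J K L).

Roots: F I
Mark F: refs=null J B, marked=F
Mark I: refs=E E, marked=F I
Mark J: refs=C B H, marked=F I J
Mark B: refs=null D, marked=B F I J
Mark E: refs=B null, marked=B E F I J
Mark C: refs=J H I, marked=B C E F I J
Mark H: refs=B H, marked=B C E F H I J
Mark D: refs=A G E, marked=B C D E F H I J
Mark A: refs=F K, marked=A B C D E F H I J
Mark G: refs=F K, marked=A B C D E F G H I J
Mark K: refs=F, marked=A B C D E F G H I J K
Unmarked (collected): L

Answer: 1 1 1 1 1 1 1 1 1 1 1 0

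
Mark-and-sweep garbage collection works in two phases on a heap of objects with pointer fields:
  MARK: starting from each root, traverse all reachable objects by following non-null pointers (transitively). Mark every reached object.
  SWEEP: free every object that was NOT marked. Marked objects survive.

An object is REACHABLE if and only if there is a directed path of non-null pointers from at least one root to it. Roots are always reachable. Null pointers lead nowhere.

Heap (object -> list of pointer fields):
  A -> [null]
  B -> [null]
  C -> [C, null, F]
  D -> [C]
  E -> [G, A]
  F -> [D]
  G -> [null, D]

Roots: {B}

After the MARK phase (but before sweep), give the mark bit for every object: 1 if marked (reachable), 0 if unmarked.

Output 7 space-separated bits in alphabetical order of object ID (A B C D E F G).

Roots: B
Mark B: refs=null, marked=B
Unmarked (collected): A C D E F G

Answer: 0 1 0 0 0 0 0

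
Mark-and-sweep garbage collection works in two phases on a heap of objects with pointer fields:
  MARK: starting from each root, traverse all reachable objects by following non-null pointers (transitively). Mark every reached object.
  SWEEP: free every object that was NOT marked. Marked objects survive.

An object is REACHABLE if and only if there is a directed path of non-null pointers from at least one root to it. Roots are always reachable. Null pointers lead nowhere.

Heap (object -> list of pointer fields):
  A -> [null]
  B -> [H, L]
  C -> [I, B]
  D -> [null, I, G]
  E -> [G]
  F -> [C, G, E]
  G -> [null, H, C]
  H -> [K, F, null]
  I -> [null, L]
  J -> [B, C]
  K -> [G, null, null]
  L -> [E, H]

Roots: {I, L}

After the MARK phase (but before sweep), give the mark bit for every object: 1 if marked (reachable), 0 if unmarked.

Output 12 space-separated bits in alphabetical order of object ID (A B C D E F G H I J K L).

Answer: 0 1 1 0 1 1 1 1 1 0 1 1

Derivation:
Roots: I L
Mark I: refs=null L, marked=I
Mark L: refs=E H, marked=I L
Mark E: refs=G, marked=E I L
Mark H: refs=K F null, marked=E H I L
Mark G: refs=null H C, marked=E G H I L
Mark K: refs=G null null, marked=E G H I K L
Mark F: refs=C G E, marked=E F G H I K L
Mark C: refs=I B, marked=C E F G H I K L
Mark B: refs=H L, marked=B C E F G H I K L
Unmarked (collected): A D J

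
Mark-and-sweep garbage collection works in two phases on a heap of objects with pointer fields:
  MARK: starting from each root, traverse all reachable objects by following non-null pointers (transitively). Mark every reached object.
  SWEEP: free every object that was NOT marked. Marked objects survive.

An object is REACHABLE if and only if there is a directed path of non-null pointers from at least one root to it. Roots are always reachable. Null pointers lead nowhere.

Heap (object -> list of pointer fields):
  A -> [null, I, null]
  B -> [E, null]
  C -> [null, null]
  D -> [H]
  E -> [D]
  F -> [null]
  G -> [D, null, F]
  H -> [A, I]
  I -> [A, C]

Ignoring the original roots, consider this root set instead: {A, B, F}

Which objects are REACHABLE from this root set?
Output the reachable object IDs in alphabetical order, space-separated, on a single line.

Answer: A B C D E F H I

Derivation:
Roots: A B F
Mark A: refs=null I null, marked=A
Mark B: refs=E null, marked=A B
Mark F: refs=null, marked=A B F
Mark I: refs=A C, marked=A B F I
Mark E: refs=D, marked=A B E F I
Mark C: refs=null null, marked=A B C E F I
Mark D: refs=H, marked=A B C D E F I
Mark H: refs=A I, marked=A B C D E F H I
Unmarked (collected): G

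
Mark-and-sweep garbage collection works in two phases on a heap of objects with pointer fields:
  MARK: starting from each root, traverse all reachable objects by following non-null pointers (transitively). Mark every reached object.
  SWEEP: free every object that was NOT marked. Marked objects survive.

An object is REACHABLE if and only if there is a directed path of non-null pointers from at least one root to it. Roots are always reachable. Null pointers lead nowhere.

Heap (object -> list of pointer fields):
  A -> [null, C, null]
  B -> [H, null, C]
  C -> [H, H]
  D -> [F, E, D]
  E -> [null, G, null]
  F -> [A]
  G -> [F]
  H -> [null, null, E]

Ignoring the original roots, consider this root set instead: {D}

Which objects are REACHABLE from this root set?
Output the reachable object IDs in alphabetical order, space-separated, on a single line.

Roots: D
Mark D: refs=F E D, marked=D
Mark F: refs=A, marked=D F
Mark E: refs=null G null, marked=D E F
Mark A: refs=null C null, marked=A D E F
Mark G: refs=F, marked=A D E F G
Mark C: refs=H H, marked=A C D E F G
Mark H: refs=null null E, marked=A C D E F G H
Unmarked (collected): B

Answer: A C D E F G H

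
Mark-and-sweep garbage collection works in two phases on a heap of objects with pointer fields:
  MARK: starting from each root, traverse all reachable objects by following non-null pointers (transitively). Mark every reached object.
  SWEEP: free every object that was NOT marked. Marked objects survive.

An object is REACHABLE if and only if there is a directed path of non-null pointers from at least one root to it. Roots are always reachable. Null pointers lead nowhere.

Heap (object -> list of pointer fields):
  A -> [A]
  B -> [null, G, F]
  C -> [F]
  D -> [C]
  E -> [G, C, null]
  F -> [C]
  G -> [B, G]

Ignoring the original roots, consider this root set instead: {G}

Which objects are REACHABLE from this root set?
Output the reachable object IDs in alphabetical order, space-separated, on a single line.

Roots: G
Mark G: refs=B G, marked=G
Mark B: refs=null G F, marked=B G
Mark F: refs=C, marked=B F G
Mark C: refs=F, marked=B C F G
Unmarked (collected): A D E

Answer: B C F G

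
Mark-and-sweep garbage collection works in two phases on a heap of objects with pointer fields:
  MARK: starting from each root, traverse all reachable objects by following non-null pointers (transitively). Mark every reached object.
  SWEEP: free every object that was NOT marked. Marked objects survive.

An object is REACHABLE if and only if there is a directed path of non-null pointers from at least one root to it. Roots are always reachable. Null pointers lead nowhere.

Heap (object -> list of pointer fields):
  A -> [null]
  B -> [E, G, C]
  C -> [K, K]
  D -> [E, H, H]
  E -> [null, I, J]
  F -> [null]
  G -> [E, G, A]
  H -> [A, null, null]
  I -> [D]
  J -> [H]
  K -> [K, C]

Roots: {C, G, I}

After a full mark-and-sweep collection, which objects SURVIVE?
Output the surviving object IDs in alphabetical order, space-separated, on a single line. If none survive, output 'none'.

Answer: A C D E G H I J K

Derivation:
Roots: C G I
Mark C: refs=K K, marked=C
Mark G: refs=E G A, marked=C G
Mark I: refs=D, marked=C G I
Mark K: refs=K C, marked=C G I K
Mark E: refs=null I J, marked=C E G I K
Mark A: refs=null, marked=A C E G I K
Mark D: refs=E H H, marked=A C D E G I K
Mark J: refs=H, marked=A C D E G I J K
Mark H: refs=A null null, marked=A C D E G H I J K
Unmarked (collected): B F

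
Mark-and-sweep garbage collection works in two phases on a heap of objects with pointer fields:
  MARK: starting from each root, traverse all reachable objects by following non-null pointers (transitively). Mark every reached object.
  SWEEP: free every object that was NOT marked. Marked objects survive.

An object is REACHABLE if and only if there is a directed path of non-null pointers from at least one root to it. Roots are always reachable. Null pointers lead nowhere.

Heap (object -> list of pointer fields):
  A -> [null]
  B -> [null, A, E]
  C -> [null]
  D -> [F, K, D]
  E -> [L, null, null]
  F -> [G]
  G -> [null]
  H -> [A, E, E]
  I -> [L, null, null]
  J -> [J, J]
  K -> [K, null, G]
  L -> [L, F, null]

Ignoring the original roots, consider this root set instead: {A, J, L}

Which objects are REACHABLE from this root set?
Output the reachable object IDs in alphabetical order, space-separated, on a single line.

Roots: A J L
Mark A: refs=null, marked=A
Mark J: refs=J J, marked=A J
Mark L: refs=L F null, marked=A J L
Mark F: refs=G, marked=A F J L
Mark G: refs=null, marked=A F G J L
Unmarked (collected): B C D E H I K

Answer: A F G J L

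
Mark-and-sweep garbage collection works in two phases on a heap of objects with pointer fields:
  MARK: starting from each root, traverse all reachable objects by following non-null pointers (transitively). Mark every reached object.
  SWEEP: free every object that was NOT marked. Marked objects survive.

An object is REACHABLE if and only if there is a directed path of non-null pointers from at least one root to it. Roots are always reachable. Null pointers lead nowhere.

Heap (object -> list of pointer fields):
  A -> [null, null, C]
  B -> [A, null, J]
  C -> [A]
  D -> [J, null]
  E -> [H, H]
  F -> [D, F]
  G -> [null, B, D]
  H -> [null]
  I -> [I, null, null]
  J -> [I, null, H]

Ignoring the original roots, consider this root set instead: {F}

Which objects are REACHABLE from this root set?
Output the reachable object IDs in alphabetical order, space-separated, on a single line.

Roots: F
Mark F: refs=D F, marked=F
Mark D: refs=J null, marked=D F
Mark J: refs=I null H, marked=D F J
Mark I: refs=I null null, marked=D F I J
Mark H: refs=null, marked=D F H I J
Unmarked (collected): A B C E G

Answer: D F H I J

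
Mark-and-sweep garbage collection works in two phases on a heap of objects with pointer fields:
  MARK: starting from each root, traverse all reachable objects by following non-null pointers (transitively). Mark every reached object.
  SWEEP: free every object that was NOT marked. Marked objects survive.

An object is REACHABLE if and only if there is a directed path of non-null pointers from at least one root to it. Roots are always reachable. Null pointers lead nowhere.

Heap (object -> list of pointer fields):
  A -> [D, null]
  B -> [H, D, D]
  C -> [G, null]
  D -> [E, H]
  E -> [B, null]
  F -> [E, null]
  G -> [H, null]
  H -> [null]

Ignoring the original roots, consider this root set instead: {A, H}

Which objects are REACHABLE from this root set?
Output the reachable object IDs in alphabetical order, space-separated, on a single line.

Answer: A B D E H

Derivation:
Roots: A H
Mark A: refs=D null, marked=A
Mark H: refs=null, marked=A H
Mark D: refs=E H, marked=A D H
Mark E: refs=B null, marked=A D E H
Mark B: refs=H D D, marked=A B D E H
Unmarked (collected): C F G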